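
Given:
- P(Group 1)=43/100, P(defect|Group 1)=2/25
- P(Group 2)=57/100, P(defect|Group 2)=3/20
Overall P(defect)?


P(B) = Σ P(B|Aᵢ)×P(Aᵢ)
  2/25×43/100 = 43/1250
  3/20×57/100 = 171/2000
Sum = 1199/10000

P(defect) = 1199/10000 ≈ 11.99%


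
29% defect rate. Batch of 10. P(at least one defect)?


P(all good) = (71/100)^10 = 3255243551009881201/100000000000000000000
P(≥1 defect) = 96744756448990118799/100000000000000000000

P = 96744756448990118799/100000000000000000000 ≈ 96.74%


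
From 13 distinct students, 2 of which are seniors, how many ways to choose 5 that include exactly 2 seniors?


Choose 2 of the 2 seniors and 3 of the other 11 students:
C(2,2)×C(11,3) = 1×165 = 165

165


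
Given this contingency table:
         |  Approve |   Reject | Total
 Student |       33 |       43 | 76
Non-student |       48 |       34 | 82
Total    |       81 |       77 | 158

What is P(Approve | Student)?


P(Approve | Student) = 33/(33+43) = 33/76

P(Approve|Student) = 33/76 ≈ 43.42%


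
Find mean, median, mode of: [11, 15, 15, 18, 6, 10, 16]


Sorted: [6, 10, 11, 15, 15, 16, 18]
Mean = 91/7 = 13
Median = 15
Freq: {11: 1, 15: 2, 18: 1, 6: 1, 10: 1, 16: 1}
Mode: [15]

Mean=13, Median=15, Mode=15


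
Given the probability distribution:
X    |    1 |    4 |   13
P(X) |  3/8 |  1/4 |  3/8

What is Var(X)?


E[X] = 25/4
E[X²] = 271/4
Var(X) = E[X²] - (E[X])² = 271/4 - 625/16 = 459/16

Var(X) = 459/16 ≈ 28.6875


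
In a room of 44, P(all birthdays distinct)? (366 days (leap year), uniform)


P(all different) = Π(366-i)/366 for i=0..43
= (366/366)×(365/366)×...×(323/366)
= 0.067633

P ≈ 0.0676 ≈ 6.76%


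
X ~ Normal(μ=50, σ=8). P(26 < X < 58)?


z₁=(26-50)/8=-3.0, z₂=(58-50)/8=1.0
P = Φ(1.0) - Φ(-3.0) = 0.841345 - 0.001350 = 0.839995 ≈ 0.8400

P(26 < X < 58) ≈ 0.8400


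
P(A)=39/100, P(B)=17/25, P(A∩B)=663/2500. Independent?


P(A)×P(B) = 663/2500
P(A∩B) = 663/2500
Equal ✓ → Independent

Yes, independent


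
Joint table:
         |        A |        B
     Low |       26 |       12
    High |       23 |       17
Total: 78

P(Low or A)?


P(Low∨A) = P(Low) + P(A) - P(Low∧A)
= (38 + 49 - 26)/78 = 61/78

P = 61/78 ≈ 78.21%


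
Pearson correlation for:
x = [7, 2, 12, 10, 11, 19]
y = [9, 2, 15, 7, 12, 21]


n=6, Σx=61, Σy=66, Σxy=848, Σx²=779, Σy²=944
r = (6×848 - 61×66)/√((6×779 - 61²)(6×944 - 66²))
= 1062/√(953×1308) = 1062/√1246524 ≈ 1062/1116.4784 ≈ 0.9512

r ≈ 0.9512


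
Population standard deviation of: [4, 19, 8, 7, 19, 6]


Mean = 63/6 = 21/2
  (4-21/2)²=169/4
  (19-21/2)²=289/4
  (8-21/2)²=25/4
  (7-21/2)²=49/4
  (19-21/2)²=289/4
  (6-21/2)²=81/4
Σ(x-μ)² = 451/2
σ² = (451/2)/6 = 451/12

σ = √(451/12) ≈ 6.1305


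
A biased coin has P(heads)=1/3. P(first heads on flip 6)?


Geometric: P(X=6) = (1-p)^(k-1)×p = (2/3)^5×1/3 = 32/729

P(X=6) = 32/729 ≈ 4.39%


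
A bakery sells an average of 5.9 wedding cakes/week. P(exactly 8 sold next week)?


Poisson(λ=5.9): P(X=8) = e^(-λ)×λ^k/k!
= e^(-5.9) × 5.9^8 / 8!
≈ 0.002739444819 × 1468304.37604 / 40320 ≈ 0.099760

P(X=8) ≈ 0.099760 ≈ 9.98%


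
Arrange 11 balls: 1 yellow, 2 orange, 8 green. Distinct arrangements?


11!/(1!×2!×8!) = 495

495


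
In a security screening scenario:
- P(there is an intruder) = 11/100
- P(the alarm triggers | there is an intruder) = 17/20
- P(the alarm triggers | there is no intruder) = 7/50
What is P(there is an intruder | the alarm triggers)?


Using Bayes' theorem:
P(A|B) = P(B|A)·P(A) / P(B)

P(the alarm triggers) = 17/20 × 11/100 + 7/50 × 89/100
= 187/2000 + 623/5000 = 2181/10000

P(there is an intruder|the alarm triggers) = (187/2000) / (2181/10000) = 935/2181

P(there is an intruder|the alarm triggers) = 935/2181 ≈ 42.87%


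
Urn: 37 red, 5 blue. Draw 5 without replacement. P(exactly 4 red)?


Hypergeometric: C(37,4)×C(5,1)/C(42,5)
= 66045×5/850668 = 15725/40508

P(X=4) = 15725/40508 ≈ 38.82%


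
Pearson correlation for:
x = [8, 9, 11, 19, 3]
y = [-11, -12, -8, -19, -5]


n=5, Σx=50, Σy=-55, Σxy=-660, Σx²=636, Σy²=715
r = (5×(-660) - 50×(-55))/√((5×636 - 50²)(5×715 - (-55)²))
= -550/√(680×550) = -550/√374000 ≈ -550/611.5554 ≈ -0.8993

r ≈ -0.8993


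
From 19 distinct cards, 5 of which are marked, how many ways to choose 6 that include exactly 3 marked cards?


Choose 3 of the 5 marked cards and 3 of the other 14 cards:
C(5,3)×C(14,3) = 10×364 = 3640

3640


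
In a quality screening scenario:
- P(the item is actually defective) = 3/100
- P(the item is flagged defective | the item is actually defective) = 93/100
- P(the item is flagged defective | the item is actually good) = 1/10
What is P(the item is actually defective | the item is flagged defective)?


Using Bayes' theorem:
P(A|B) = P(B|A)·P(A) / P(B)

P(the item is flagged defective) = 93/100 × 3/100 + 1/10 × 97/100
= 279/10000 + 97/1000 = 1249/10000

P(the item is actually defective|the item is flagged defective) = (279/10000) / (1249/10000) = 279/1249

P(the item is actually defective|the item is flagged defective) = 279/1249 ≈ 22.34%


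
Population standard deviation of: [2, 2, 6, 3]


Mean = 13/4
  (2-13/4)²=25/16
  (2-13/4)²=25/16
  (6-13/4)²=121/16
  (3-13/4)²=1/16
Σ(x-μ)² = 43/4
σ² = (43/4)/4 = 43/16

σ = √(43/16) ≈ 1.6394


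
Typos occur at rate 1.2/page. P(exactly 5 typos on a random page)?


Poisson(λ=1.2): P(X=5) = e^(-λ)×λ^k/k!
= e^(-1.2) × 1.2^5 / 5!
≈ 0.3011942119 × 2.48832 / 120 ≈ 0.006246

P(X=5) ≈ 0.006246 ≈ 0.62%


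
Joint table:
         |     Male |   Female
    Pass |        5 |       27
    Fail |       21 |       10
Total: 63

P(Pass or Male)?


P(Pass∨Male) = P(Pass) + P(Male) - P(Pass∧Male)
= (32 + 26 - 5)/63 = 53/63

P = 53/63 ≈ 84.13%


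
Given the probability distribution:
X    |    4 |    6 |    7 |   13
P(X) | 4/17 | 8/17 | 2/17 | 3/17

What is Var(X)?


E[X] = 117/17
E[X²] = 957/17
Var(X) = E[X²] - (E[X])² = 957/17 - 13689/289 = 2580/289

Var(X) = 2580/289 ≈ 8.9273


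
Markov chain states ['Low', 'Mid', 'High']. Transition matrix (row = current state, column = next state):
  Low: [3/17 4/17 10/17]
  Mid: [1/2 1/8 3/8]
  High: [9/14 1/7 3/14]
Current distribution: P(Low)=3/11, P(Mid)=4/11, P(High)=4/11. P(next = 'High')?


P(next=High) = Σᵢ P(now=i)×P(i→High)
= 3/11×10/17 + 4/11×3/8 + 4/11×3/14
= 30/187 + 3/22 + 6/77 = 981/2618

P = 981/2618 ≈ 0.3747


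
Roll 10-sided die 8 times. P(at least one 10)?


P(no 10)^8 = (9/10)^8 = 43046721/100000000
P(≥1) = 1 - 43046721/100000000 = 56953279/100000000

P = 56953279/100000000 ≈ 56.95%


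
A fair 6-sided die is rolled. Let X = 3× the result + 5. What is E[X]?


E[die] = (1+6)/2 = 7/2
E[X] = 3×7/2 + 5 = 31/2

E[X] = 31/2


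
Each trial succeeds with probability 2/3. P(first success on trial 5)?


Geometric: P(X=5) = (1-p)^(k-1)×p = (1/3)^4×2/3 = 2/243

P(X=5) = 2/243 ≈ 0.82%


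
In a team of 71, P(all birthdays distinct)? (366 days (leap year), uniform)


P(all different) = Π(366-i)/366 for i=0..70
= (366/366)×(365/366)×...×(296/366)
= 0.000694

P ≈ 0.0007 ≈ 0.07%


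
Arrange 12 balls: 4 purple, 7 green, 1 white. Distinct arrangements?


12!/(4!×7!×1!) = 3960

3960


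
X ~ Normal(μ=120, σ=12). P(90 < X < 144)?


z₁=(90-120)/12=-2.5, z₂=(144-120)/12=2.0
P = Φ(2.0) - Φ(-2.5) = 0.977250 - 0.006210 = 0.971040 ≈ 0.9710

P(90 < X < 144) ≈ 0.9710


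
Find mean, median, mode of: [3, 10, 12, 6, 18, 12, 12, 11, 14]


Sorted: [3, 6, 10, 11, 12, 12, 12, 14, 18]
Mean = 98/9
Median = 12
Freq: {3: 1, 10: 1, 12: 3, 6: 1, 18: 1, 11: 1, 14: 1}
Mode: [12]

Mean=98/9, Median=12, Mode=12


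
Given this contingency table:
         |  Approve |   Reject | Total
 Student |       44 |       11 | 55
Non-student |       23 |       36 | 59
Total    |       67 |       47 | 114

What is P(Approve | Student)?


P(Approve | Student) = 44/(44+11) = 44/55 = 4/5

P(Approve|Student) = 4/5 ≈ 80.00%


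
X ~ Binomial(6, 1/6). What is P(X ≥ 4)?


P(X ≥ 4) = Σ P(X=i) for i=4..6
P(X=4) = 125/15552
P(X=5) = 5/7776
P(X=6) = 1/46656
Sum = 203/23328

P(X ≥ 4) = 203/23328 ≈ 0.87%


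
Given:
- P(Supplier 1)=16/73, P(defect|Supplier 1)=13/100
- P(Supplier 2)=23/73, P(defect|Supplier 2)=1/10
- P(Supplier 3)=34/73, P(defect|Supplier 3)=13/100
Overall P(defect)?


P(B) = Σ P(B|Aᵢ)×P(Aᵢ)
  13/100×16/73 = 52/1825
  1/10×23/73 = 23/730
  13/100×34/73 = 221/3650
Sum = 44/365

P(defect) = 44/365 ≈ 12.05%


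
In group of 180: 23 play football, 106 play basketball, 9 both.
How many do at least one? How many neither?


|A∪B| = 23+106-9 = 120
Neither = 180-120 = 60

At least one: 120; Neither: 60


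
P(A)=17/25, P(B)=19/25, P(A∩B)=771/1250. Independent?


P(A)×P(B) = 323/625
P(A∩B) = 771/1250
Not equal → NOT independent

No, not independent


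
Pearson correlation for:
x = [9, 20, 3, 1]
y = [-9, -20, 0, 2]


n=4, Σx=33, Σy=-27, Σxy=-479, Σx²=491, Σy²=485
r = (4×(-479) - 33×(-27))/√((4×491 - 33²)(4×485 - (-27)²))
= -1025/√(875×1211) = -1025/√1059625 ≈ -1025/1029.3809 ≈ -0.9957

r ≈ -0.9957


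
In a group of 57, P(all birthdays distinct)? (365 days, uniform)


P(all different) = Π(365-i)/365 for i=0..56
= (365/365)×(364/365)×...×(309/365)
= 0.009878

P ≈ 0.0099 ≈ 0.99%


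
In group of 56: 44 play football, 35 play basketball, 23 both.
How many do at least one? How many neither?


|A∪B| = 44+35-23 = 56
Neither = 56-56 = 0

At least one: 56; Neither: 0


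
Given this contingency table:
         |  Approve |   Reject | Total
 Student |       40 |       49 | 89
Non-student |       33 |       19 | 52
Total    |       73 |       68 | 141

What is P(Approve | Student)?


P(Approve | Student) = 40/(40+49) = 40/89

P(Approve|Student) = 40/89 ≈ 44.94%


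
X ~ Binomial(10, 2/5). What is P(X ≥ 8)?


P(X ≥ 8) = Σ P(X=i) for i=8..10
P(X=8) = 20736/1953125
P(X=9) = 3072/1953125
P(X=10) = 1024/9765625
Sum = 120064/9765625

P(X ≥ 8) = 120064/9765625 ≈ 1.23%


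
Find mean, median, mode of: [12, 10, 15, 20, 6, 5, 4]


Sorted: [4, 5, 6, 10, 12, 15, 20]
Mean = 72/7
Median = 10
Freq: {12: 1, 10: 1, 15: 1, 20: 1, 6: 1, 5: 1, 4: 1}
Mode: No mode

Mean=72/7, Median=10, Mode=No mode


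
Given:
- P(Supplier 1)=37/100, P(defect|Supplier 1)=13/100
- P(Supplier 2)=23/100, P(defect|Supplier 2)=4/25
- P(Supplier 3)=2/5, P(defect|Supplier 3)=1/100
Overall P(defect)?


P(B) = Σ P(B|Aᵢ)×P(Aᵢ)
  13/100×37/100 = 481/10000
  4/25×23/100 = 23/625
  1/100×2/5 = 1/250
Sum = 889/10000

P(defect) = 889/10000 ≈ 8.89%


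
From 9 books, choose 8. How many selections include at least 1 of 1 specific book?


Complement: C(9,8) - C(8,8) = 9 - 1 = 8

8


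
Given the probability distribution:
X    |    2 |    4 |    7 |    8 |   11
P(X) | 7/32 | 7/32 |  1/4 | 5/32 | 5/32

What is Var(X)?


E[X] = 193/32
E[X²] = 1457/32
Var(X) = E[X²] - (E[X])² = 1457/32 - 37249/1024 = 9375/1024

Var(X) = 9375/1024 ≈ 9.1553


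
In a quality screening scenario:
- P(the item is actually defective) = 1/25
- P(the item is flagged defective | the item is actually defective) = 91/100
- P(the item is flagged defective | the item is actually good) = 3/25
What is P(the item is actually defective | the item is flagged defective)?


Using Bayes' theorem:
P(A|B) = P(B|A)·P(A) / P(B)

P(the item is flagged defective) = 91/100 × 1/25 + 3/25 × 24/25
= 91/2500 + 72/625 = 379/2500

P(the item is actually defective|the item is flagged defective) = (91/2500) / (379/2500) = 91/379

P(the item is actually defective|the item is flagged defective) = 91/379 ≈ 24.01%


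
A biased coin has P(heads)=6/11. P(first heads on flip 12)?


Geometric: P(X=12) = (1-p)^(k-1)×p = (5/11)^11×6/11 = 292968750/3138428376721

P(X=12) = 292968750/3138428376721 ≈ 0.01%


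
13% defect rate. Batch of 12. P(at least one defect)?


P(all good) = (87/100)^12 = 188031682201497672618081/1000000000000000000000000
P(≥1 defect) = 811968317798502327381919/1000000000000000000000000

P = 811968317798502327381919/1000000000000000000000000 ≈ 81.20%


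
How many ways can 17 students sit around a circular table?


Circular arrangements of 17 distinct objects: fix one position to break rotational symmetry.
(n-1)! = 16! = 20922789888000

20922789888000


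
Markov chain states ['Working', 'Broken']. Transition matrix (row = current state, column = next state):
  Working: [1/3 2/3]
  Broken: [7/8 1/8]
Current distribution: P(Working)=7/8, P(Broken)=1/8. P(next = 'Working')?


P(next=Working) = Σᵢ P(now=i)×P(i→Working)
= 7/8×1/3 + 1/8×7/8
= 7/24 + 7/64 = 77/192

P = 77/192 ≈ 0.4010


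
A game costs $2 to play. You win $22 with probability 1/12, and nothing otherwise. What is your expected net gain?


E[gain] = (22-2)×1/12 + (-2)×11/12
= 5/3 - 11/6 = -1/6

Expected net gain = $-1/6 ≈ $-0.17


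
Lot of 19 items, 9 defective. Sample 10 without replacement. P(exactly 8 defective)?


Hypergeometric: C(9,8)×C(10,2)/C(19,10)
= 9×45/92378 = 405/92378

P(X=8) = 405/92378 ≈ 0.44%


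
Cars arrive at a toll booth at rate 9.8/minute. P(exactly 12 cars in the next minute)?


Poisson(λ=9.8): P(X=12) = e^(-λ)×λ^k/k!
= e^(-9.8) × 9.8^12 / 12!
≈ 5.545159943e-05 × 784716723735 / 479001600 ≈ 0.090843

P(X=12) ≈ 0.090843 ≈ 9.08%


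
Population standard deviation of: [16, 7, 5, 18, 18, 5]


Mean = 69/6 = 23/2
  (16-23/2)²=81/4
  (7-23/2)²=81/4
  (5-23/2)²=169/4
  (18-23/2)²=169/4
  (18-23/2)²=169/4
  (5-23/2)²=169/4
Σ(x-μ)² = 419/2
σ² = (419/2)/6 = 419/12

σ = √(419/12) ≈ 5.9090


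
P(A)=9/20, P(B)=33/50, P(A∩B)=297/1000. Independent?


P(A)×P(B) = 297/1000
P(A∩B) = 297/1000
Equal ✓ → Independent

Yes, independent


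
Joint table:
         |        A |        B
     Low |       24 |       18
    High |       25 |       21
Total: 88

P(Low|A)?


P(Low|A) = 24/(24+25) = 24/49

P = 24/49 ≈ 48.98%


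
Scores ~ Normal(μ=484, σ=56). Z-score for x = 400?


z = (x - μ)/σ = (400 - 484)/56 = -1.5

z = -1.5


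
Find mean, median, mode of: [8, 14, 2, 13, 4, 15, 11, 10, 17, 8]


Sorted: [2, 4, 8, 8, 10, 11, 13, 14, 15, 17]
Mean = 102/10 = 51/5
Median = 21/2
Freq: {8: 2, 14: 1, 2: 1, 13: 1, 4: 1, 15: 1, 11: 1, 10: 1, 17: 1}
Mode: [8]

Mean=51/5, Median=21/2, Mode=8


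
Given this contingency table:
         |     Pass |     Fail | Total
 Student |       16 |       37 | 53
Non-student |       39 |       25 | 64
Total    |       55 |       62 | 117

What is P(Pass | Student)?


P(Pass | Student) = 16/(16+37) = 16/53

P(Pass|Student) = 16/53 ≈ 30.19%


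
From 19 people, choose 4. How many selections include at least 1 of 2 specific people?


Complement: C(19,4) - C(17,4) = 3876 - 2380 = 1496

1496


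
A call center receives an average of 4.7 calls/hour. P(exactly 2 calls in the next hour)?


Poisson(λ=4.7): P(X=2) = e^(-λ)×λ^k/k!
= e^(-4.7) × 4.7^2 / 2!
≈ 0.009095277102 × 22.09 / 2 ≈ 0.100457

P(X=2) ≈ 0.100457 ≈ 10.05%


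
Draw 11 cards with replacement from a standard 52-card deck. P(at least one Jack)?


P(not a Jack) = 48/52 = 12/13
P(none in 11 draws) = (12/13)^11 = 743008370688/1792160394037
P(≥1 Jack) = 1 - 743008370688/1792160394037 = 1049152023349/1792160394037

P = 1049152023349/1792160394037 ≈ 58.54%


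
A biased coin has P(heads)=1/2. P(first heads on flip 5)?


Geometric: P(X=5) = (1-p)^(k-1)×p = (1/2)^4×1/2 = 1/32

P(X=5) = 1/32 ≈ 3.12%


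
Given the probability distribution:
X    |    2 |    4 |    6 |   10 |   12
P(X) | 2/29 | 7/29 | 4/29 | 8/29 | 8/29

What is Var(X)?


E[X] = 8
E[X²] = 2216/29
Var(X) = E[X²] - (E[X])² = 2216/29 - 64 = 360/29

Var(X) = 360/29 ≈ 12.4138


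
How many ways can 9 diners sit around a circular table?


Circular arrangements of 9 distinct objects: fix one position to break rotational symmetry.
(n-1)! = 8! = 40320

40320


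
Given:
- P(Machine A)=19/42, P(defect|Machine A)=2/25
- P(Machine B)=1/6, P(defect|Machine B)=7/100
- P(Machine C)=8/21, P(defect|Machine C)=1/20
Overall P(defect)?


P(B) = Σ P(B|Aᵢ)×P(Aᵢ)
  2/25×19/42 = 19/525
  7/100×1/6 = 7/600
  1/20×8/21 = 2/105
Sum = 281/4200

P(defect) = 281/4200 ≈ 6.69%


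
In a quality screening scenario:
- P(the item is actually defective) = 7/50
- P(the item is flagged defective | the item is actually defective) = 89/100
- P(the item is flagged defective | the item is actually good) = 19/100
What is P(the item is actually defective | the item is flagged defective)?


Using Bayes' theorem:
P(A|B) = P(B|A)·P(A) / P(B)

P(the item is flagged defective) = 89/100 × 7/50 + 19/100 × 43/50
= 623/5000 + 817/5000 = 36/125

P(the item is actually defective|the item is flagged defective) = (623/5000) / (36/125) = 623/1440

P(the item is actually defective|the item is flagged defective) = 623/1440 ≈ 43.26%


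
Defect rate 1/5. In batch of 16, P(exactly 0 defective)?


Binomial: P(X=0) = C(16,0)×p^0×(1-p)^16
= 1 × 1 × 4294967296/152587890625 = 4294967296/152587890625

P(X=0) = 4294967296/152587890625 ≈ 2.81%


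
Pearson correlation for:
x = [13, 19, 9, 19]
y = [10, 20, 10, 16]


n=4, Σx=60, Σy=56, Σxy=904, Σx²=972, Σy²=856
r = (4×904 - 60×56)/√((4×972 - 60²)(4×856 - 56²))
= 256/√(288×288) = 256/√82944 ≈ 256/288.0000 ≈ 0.8889

r ≈ 0.8889


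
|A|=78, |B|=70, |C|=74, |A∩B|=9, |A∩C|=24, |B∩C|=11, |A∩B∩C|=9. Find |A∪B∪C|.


|A∪B∪C| = 78+70+74-9-24-11+9 = 187

|A∪B∪C| = 187


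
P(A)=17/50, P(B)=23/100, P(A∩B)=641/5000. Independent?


P(A)×P(B) = 391/5000
P(A∩B) = 641/5000
Not equal → NOT independent

No, not independent


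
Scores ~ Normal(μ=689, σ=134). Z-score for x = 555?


z = (x - μ)/σ = (555 - 689)/134 = -1.0

z = -1.0


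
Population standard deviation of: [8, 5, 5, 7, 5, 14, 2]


Mean = 46/7
  (8-46/7)²=100/49
  (5-46/7)²=121/49
  (5-46/7)²=121/49
  (7-46/7)²=9/49
  (5-46/7)²=121/49
  (14-46/7)²=2704/49
  (2-46/7)²=1024/49
Σ(x-μ)² = 600/7
σ² = (600/7)/7 = 600/49

σ = √(600/49) ≈ 3.4993


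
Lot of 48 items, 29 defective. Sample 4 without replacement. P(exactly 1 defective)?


Hypergeometric: C(29,1)×C(19,3)/C(48,4)
= 29×969/194580 = 9367/64860

P(X=1) = 9367/64860 ≈ 14.44%


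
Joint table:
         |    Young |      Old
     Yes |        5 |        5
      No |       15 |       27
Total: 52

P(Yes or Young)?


P(Yes∨Young) = P(Yes) + P(Young) - P(Yes∧Young)
= (10 + 20 - 5)/52 = 25/52

P = 25/52 ≈ 48.08%


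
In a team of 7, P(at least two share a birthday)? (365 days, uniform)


P(all different) = Π(365-i)/365 for i=0..6
= 0.943764
P(match) = 1 - 0.943764 = 0.056236

P ≈ 0.0562 ≈ 5.62%


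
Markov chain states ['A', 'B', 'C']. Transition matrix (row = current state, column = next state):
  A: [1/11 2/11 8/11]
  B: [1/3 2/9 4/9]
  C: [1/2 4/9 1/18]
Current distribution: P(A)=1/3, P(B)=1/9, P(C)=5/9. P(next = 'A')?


P(next=A) = Σᵢ P(now=i)×P(i→A)
= 1/3×1/11 + 1/9×1/3 + 5/9×1/2
= 1/33 + 1/27 + 5/18 = 205/594

P = 205/594 ≈ 0.3451


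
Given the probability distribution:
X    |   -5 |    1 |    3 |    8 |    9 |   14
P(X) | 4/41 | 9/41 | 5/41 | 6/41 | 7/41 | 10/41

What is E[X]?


E[X] = Σ x·P(X=x)
= (-5)×(4/41) + (1)×(9/41) + (3)×(5/41) + (8)×(6/41) + (9)×(7/41) + (14)×(10/41)
= 255/41

E[X] = 255/41


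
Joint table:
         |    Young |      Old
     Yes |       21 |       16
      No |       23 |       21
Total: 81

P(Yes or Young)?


P(Yes∨Young) = P(Yes) + P(Young) - P(Yes∧Young)
= (37 + 44 - 21)/81 = 60/81 = 20/27

P = 20/27 ≈ 74.07%


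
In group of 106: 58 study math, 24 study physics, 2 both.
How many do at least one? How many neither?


|A∪B| = 58+24-2 = 80
Neither = 106-80 = 26

At least one: 80; Neither: 26


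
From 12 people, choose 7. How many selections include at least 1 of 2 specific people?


Complement: C(12,7) - C(10,7) = 792 - 120 = 672

672


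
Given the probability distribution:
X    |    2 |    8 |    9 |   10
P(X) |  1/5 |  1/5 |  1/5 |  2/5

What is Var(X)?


E[X] = 39/5
E[X²] = 349/5
Var(X) = E[X²] - (E[X])² = 349/5 - 1521/25 = 224/25

Var(X) = 224/25 ≈ 8.9600


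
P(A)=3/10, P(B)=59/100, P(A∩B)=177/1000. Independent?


P(A)×P(B) = 177/1000
P(A∩B) = 177/1000
Equal ✓ → Independent

Yes, independent


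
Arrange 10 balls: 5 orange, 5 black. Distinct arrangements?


10!/(5!×5!) = 252

252


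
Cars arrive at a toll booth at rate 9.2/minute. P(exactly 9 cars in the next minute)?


Poisson(λ=9.2): P(X=9) = e^(-λ)×λ^k/k!
= e^(-9.2) × 9.2^9 / 9!
≈ 0.0001010394018 × 472161363.287 / 362880 ≈ 0.131467

P(X=9) ≈ 0.131467 ≈ 13.15%


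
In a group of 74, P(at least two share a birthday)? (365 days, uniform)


P(all different) = Π(365-i)/365 for i=0..73
= 0.000351
P(match) = 1 - 0.000351 = 0.999649

P ≈ 0.9996 ≈ 99.96%


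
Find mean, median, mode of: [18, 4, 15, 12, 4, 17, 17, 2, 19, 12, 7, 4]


Sorted: [2, 4, 4, 4, 7, 12, 12, 15, 17, 17, 18, 19]
Mean = 131/12
Median = 12
Freq: {18: 1, 4: 3, 15: 1, 12: 2, 17: 2, 2: 1, 19: 1, 7: 1}
Mode: [4]

Mean=131/12, Median=12, Mode=4


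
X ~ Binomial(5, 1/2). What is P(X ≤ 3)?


P(X ≤ 3) = Σ P(X=i) for i=0..3
P(X=0) = 1/32
P(X=1) = 5/32
P(X=2) = 5/16
P(X=3) = 5/16
Sum = 13/16

P(X ≤ 3) = 13/16 ≈ 81.25%


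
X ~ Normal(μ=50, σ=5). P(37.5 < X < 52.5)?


z₁=(37.5-50)/5=-2.5, z₂=(52.5-50)/5=0.5
P = Φ(0.5) - Φ(-2.5) = 0.691462 - 0.006210 = 0.685252 ≈ 0.6853

P(37.5 < X < 52.5) ≈ 0.6853


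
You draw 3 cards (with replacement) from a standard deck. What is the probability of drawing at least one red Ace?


P(not a red Ace) = 50/52 = 25/26
P(none in 3 draws) = (25/26)^3 = 15625/17576
P(≥1 red Ace) = 1 - 15625/17576 = 1951/17576

P = 1951/17576 ≈ 11.10%


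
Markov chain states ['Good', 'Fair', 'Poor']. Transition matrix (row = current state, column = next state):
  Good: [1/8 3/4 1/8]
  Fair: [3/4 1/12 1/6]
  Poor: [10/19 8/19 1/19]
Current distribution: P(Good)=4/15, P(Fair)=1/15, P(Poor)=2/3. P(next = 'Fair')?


P(next=Fair) = Σᵢ P(now=i)×P(i→Fair)
= 4/15×3/4 + 1/15×1/12 + 2/3×8/19
= 1/5 + 1/180 + 16/57 = 1663/3420

P = 1663/3420 ≈ 0.4863


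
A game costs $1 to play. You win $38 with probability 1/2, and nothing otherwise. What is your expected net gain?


E[gain] = (38-1)×1/2 + (-1)×1/2
= 37/2 - 1/2 = 18

Expected net gain = $18 ≈ $18.00


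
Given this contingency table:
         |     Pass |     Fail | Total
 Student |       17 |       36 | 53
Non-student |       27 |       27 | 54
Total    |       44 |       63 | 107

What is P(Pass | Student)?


P(Pass | Student) = 17/(17+36) = 17/53

P(Pass|Student) = 17/53 ≈ 32.08%


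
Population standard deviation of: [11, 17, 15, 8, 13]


Mean = 64/5
  (11-64/5)²=81/25
  (17-64/5)²=441/25
  (15-64/5)²=121/25
  (8-64/5)²=576/25
  (13-64/5)²=1/25
Σ(x-μ)² = 244/5
σ² = (244/5)/5 = 244/25

σ = √(244/25) ≈ 3.1241


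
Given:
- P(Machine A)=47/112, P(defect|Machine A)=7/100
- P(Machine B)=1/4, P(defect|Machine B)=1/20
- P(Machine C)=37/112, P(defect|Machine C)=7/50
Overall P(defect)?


P(B) = Σ P(B|Aᵢ)×P(Aᵢ)
  7/100×47/112 = 47/1600
  1/20×1/4 = 1/80
  7/50×37/112 = 37/800
Sum = 141/1600

P(defect) = 141/1600 ≈ 8.81%


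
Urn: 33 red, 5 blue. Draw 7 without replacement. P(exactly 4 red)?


Hypergeometric: C(33,4)×C(5,3)/C(38,7)
= 40920×10/12620256 = 775/23902

P(X=4) = 775/23902 ≈ 3.24%


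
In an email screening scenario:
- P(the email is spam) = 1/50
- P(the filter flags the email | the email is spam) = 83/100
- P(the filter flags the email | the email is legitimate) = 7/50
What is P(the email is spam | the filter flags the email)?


Using Bayes' theorem:
P(A|B) = P(B|A)·P(A) / P(B)

P(the filter flags the email) = 83/100 × 1/50 + 7/50 × 49/50
= 83/5000 + 343/2500 = 769/5000

P(the email is spam|the filter flags the email) = (83/5000) / (769/5000) = 83/769

P(the email is spam|the filter flags the email) = 83/769 ≈ 10.79%


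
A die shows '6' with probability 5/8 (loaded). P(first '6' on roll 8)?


Geometric: P(X=8) = (1-p)^(k-1)×p = (3/8)^7×5/8 = 10935/16777216

P(X=8) = 10935/16777216 ≈ 0.07%


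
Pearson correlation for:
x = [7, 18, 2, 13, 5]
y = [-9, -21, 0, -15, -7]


n=5, Σx=45, Σy=-52, Σxy=-671, Σx²=571, Σy²=796
r = (5×(-671) - 45×(-52))/√((5×571 - 45²)(5×796 - (-52)²))
= -1015/√(830×1276) = -1015/√1059080 ≈ -1015/1029.1161 ≈ -0.9863

r ≈ -0.9863


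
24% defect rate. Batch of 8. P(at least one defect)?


P(all good) = (19/25)^8 = 16983563041/152587890625
P(≥1 defect) = 135604327584/152587890625

P = 135604327584/152587890625 ≈ 88.87%


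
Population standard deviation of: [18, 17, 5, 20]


Mean = 60/4 = 15
  (18-15)²=9
  (17-15)²=4
  (5-15)²=100
  (20-15)²=25
Σ(x-μ)² = 138
σ² = 138/4 = 69/2

σ = √(69/2) ≈ 5.8737


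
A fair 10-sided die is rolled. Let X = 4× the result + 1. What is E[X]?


E[die] = (1+10)/2 = 11/2
E[X] = 4×11/2 + 1 = 23

E[X] = 23


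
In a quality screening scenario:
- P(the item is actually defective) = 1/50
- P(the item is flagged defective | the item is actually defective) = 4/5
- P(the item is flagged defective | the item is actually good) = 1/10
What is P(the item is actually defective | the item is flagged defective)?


Using Bayes' theorem:
P(A|B) = P(B|A)·P(A) / P(B)

P(the item is flagged defective) = 4/5 × 1/50 + 1/10 × 49/50
= 2/125 + 49/500 = 57/500

P(the item is actually defective|the item is flagged defective) = (2/125) / (57/500) = 8/57

P(the item is actually defective|the item is flagged defective) = 8/57 ≈ 14.04%


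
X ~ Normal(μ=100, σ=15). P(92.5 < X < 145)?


z₁=(92.5-100)/15=-0.5, z₂=(145-100)/15=3.0
P = Φ(3.0) - Φ(-0.5) = 0.998650 - 0.308538 = 0.690112 ≈ 0.6901

P(92.5 < X < 145) ≈ 0.6901


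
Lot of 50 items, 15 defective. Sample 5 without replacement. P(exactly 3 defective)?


Hypergeometric: C(15,3)×C(35,2)/C(50,5)
= 455×595/2118760 = 1105/8648

P(X=3) = 1105/8648 ≈ 12.78%


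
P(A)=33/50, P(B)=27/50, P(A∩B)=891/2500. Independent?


P(A)×P(B) = 891/2500
P(A∩B) = 891/2500
Equal ✓ → Independent

Yes, independent


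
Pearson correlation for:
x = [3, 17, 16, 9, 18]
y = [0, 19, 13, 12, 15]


n=5, Σx=63, Σy=59, Σxy=909, Σx²=959, Σy²=899
r = (5×909 - 63×59)/√((5×959 - 63²)(5×899 - 59²))
= 828/√(826×1014) = 828/√837564 ≈ 828/915.1852 ≈ 0.9047

r ≈ 0.9047


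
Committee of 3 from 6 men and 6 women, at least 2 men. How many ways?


Count by #men:
  2M,1W: C(6,2)×C(6,1)=90
  3M,0W: C(6,3)×C(6,0)=20
Total = 110

110


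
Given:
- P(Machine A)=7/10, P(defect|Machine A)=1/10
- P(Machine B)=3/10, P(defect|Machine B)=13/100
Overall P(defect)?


P(B) = Σ P(B|Aᵢ)×P(Aᵢ)
  1/10×7/10 = 7/100
  13/100×3/10 = 39/1000
Sum = 109/1000

P(defect) = 109/1000 ≈ 10.90%


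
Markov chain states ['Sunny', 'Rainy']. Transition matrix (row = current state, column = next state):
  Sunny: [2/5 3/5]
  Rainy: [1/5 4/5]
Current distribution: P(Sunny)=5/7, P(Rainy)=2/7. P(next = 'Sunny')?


P(next=Sunny) = Σᵢ P(now=i)×P(i→Sunny)
= 5/7×2/5 + 2/7×1/5
= 2/7 + 2/35 = 12/35

P = 12/35 ≈ 0.3429


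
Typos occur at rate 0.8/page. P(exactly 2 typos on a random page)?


Poisson(λ=0.8): P(X=2) = e^(-λ)×λ^k/k!
= e^(-0.8) × 0.8^2 / 2!
≈ 0.4493289641 × 0.64 / 2 ≈ 0.143785

P(X=2) ≈ 0.143785 ≈ 14.38%


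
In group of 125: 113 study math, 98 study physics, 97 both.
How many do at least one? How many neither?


|A∪B| = 113+98-97 = 114
Neither = 125-114 = 11

At least one: 114; Neither: 11


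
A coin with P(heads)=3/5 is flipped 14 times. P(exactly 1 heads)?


Binomial: P(X=1) = C(14,1)×p^1×(1-p)^13
= 14 × 3/5 × 8192/1220703125 = 344064/6103515625

P(X=1) = 344064/6103515625 ≈ 0.01%


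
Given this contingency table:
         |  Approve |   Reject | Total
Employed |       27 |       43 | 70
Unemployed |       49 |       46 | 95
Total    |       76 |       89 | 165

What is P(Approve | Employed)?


P(Approve | Employed) = 27/(27+43) = 27/70

P(Approve|Employed) = 27/70 ≈ 38.57%


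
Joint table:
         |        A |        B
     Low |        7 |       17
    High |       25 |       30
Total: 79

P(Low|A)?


P(Low|A) = 7/(7+25) = 7/32

P = 7/32 ≈ 21.88%


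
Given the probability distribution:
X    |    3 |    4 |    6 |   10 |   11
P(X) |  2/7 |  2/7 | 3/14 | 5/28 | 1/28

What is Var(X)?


E[X] = 153/28
E[X²] = 1037/28
Var(X) = E[X²] - (E[X])² = 1037/28 - 23409/784 = 5627/784

Var(X) = 5627/784 ≈ 7.1773


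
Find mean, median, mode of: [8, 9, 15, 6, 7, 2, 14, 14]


Sorted: [2, 6, 7, 8, 9, 14, 14, 15]
Mean = 75/8
Median = 17/2
Freq: {8: 1, 9: 1, 15: 1, 6: 1, 7: 1, 2: 1, 14: 2}
Mode: [14]

Mean=75/8, Median=17/2, Mode=14


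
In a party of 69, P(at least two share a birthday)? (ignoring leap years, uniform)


P(all different) = Π(365-i)/365 for i=0..68
= 0.001036
P(match) = 1 - 0.001036 = 0.998964

P ≈ 0.9990 ≈ 99.90%


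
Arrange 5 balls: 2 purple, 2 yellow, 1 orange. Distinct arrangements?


5!/(2!×2!×1!) = 30

30


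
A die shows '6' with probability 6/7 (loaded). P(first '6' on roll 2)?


Geometric: P(X=2) = (1-p)^(k-1)×p = (1/7)^1×6/7 = 6/49

P(X=2) = 6/49 ≈ 12.24%


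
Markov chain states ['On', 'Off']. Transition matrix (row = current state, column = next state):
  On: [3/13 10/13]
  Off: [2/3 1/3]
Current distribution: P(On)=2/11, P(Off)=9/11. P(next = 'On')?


P(next=On) = Σᵢ P(now=i)×P(i→On)
= 2/11×3/13 + 9/11×2/3
= 6/143 + 6/11 = 84/143

P = 84/143 ≈ 0.5874


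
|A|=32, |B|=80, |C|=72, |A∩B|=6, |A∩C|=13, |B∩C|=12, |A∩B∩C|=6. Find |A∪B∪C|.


|A∪B∪C| = 32+80+72-6-13-12+6 = 159

|A∪B∪C| = 159


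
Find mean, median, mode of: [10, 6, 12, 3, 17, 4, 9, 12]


Sorted: [3, 4, 6, 9, 10, 12, 12, 17]
Mean = 73/8
Median = 19/2
Freq: {10: 1, 6: 1, 12: 2, 3: 1, 17: 1, 4: 1, 9: 1}
Mode: [12]

Mean=73/8, Median=19/2, Mode=12


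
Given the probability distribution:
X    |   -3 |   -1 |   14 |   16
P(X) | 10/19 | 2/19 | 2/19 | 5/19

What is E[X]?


E[X] = Σ x·P(X=x)
= (-3)×(10/19) + (-1)×(2/19) + (14)×(2/19) + (16)×(5/19)
= 4

E[X] = 4


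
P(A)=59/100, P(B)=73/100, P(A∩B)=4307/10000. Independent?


P(A)×P(B) = 4307/10000
P(A∩B) = 4307/10000
Equal ✓ → Independent

Yes, independent


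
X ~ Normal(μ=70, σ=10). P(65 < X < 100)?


z₁=(65-70)/10=-0.5, z₂=(100-70)/10=3.0
P = Φ(3.0) - Φ(-0.5) = 0.998650 - 0.308538 = 0.690112 ≈ 0.6901

P(65 < X < 100) ≈ 0.6901


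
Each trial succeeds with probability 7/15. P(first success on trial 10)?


Geometric: P(X=10) = (1-p)^(k-1)×p = (8/15)^9×7/15 = 939524096/576650390625

P(X=10) = 939524096/576650390625 ≈ 0.16%


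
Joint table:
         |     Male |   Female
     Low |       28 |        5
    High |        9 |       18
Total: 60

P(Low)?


P(Low) = (28+5)/60 = 33/60 = 11/20

P(Low) = 11/20 ≈ 55.00%


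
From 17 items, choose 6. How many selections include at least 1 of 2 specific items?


Complement: C(17,6) - C(15,6) = 12376 - 5005 = 7371

7371


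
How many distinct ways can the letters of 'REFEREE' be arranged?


Letters: 7, freq: {'R': 2, 'E': 4, 'F': 1}
7!/(2!×4!×1!) = 5040/48 = 105

105


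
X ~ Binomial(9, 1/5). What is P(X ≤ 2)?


P(X ≤ 2) = Σ P(X=i) for i=0..2
P(X=0) = 262144/1953125
P(X=1) = 589824/1953125
P(X=2) = 589824/1953125
Sum = 1441792/1953125

P(X ≤ 2) = 1441792/1953125 ≈ 73.82%


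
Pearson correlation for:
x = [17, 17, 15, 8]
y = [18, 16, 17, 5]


n=4, Σx=57, Σy=56, Σxy=873, Σx²=867, Σy²=894
r = (4×873 - 57×56)/√((4×867 - 57²)(4×894 - 56²))
= 300/√(219×440) = 300/√96360 ≈ 300/310.4191 ≈ 0.9664

r ≈ 0.9664


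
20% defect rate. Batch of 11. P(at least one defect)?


P(all good) = (4/5)^11 = 4194304/48828125
P(≥1 defect) = 44633821/48828125

P = 44633821/48828125 ≈ 91.41%


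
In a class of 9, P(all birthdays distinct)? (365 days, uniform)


P(all different) = Π(365-i)/365 for i=0..8
= (365/365)×(364/365)×...×(357/365)
= 0.905376

P ≈ 0.9054 ≈ 90.54%


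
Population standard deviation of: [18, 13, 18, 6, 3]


Mean = 58/5
  (18-58/5)²=1024/25
  (13-58/5)²=49/25
  (18-58/5)²=1024/25
  (6-58/5)²=784/25
  (3-58/5)²=1849/25
Σ(x-μ)² = 946/5
σ² = (946/5)/5 = 946/25

σ = √(946/25) ≈ 6.1514


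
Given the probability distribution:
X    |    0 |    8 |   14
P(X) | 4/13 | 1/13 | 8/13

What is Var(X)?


E[X] = 120/13
E[X²] = 1632/13
Var(X) = E[X²] - (E[X])² = 1632/13 - 14400/169 = 6816/169

Var(X) = 6816/169 ≈ 40.3314


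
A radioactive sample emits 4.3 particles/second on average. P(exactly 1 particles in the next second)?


Poisson(λ=4.3): P(X=1) = e^(-λ)×λ^k/k!
= e^(-4.3) × 4.3^1 / 1!
≈ 0.01356855901 × 4.3 / 1 ≈ 0.058345

P(X=1) ≈ 0.058345 ≈ 5.83%


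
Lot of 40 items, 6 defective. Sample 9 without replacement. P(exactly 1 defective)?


Hypergeometric: C(6,1)×C(34,8)/C(40,9)
= 6×18156204/273438880 = 72819/182780

P(X=1) = 72819/182780 ≈ 39.84%


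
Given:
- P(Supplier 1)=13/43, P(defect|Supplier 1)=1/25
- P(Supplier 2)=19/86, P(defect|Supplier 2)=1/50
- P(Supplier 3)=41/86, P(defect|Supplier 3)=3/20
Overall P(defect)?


P(B) = Σ P(B|Aᵢ)×P(Aᵢ)
  1/25×13/43 = 13/1075
  1/50×19/86 = 19/4300
  3/20×41/86 = 123/1720
Sum = 757/8600

P(defect) = 757/8600 ≈ 8.80%


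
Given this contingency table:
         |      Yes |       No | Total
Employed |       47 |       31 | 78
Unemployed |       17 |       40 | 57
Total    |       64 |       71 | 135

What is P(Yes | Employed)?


P(Yes | Employed) = 47/(47+31) = 47/78

P(Yes|Employed) = 47/78 ≈ 60.26%


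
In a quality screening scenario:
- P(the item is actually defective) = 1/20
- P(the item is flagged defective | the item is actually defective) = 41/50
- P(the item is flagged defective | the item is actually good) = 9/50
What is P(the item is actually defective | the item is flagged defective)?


Using Bayes' theorem:
P(A|B) = P(B|A)·P(A) / P(B)

P(the item is flagged defective) = 41/50 × 1/20 + 9/50 × 19/20
= 41/1000 + 171/1000 = 53/250

P(the item is actually defective|the item is flagged defective) = (41/1000) / (53/250) = 41/212

P(the item is actually defective|the item is flagged defective) = 41/212 ≈ 19.34%


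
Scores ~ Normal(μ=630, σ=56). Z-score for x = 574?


z = (x - μ)/σ = (574 - 630)/56 = -1.0

z = -1.0


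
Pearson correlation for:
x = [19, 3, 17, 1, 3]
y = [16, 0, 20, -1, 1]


n=5, Σx=43, Σy=36, Σxy=646, Σx²=669, Σy²=658
r = (5×646 - 43×36)/√((5×669 - 43²)(5×658 - 36²))
= 1682/√(1496×1994) = 1682/√2983024 ≈ 1682/1727.1433 ≈ 0.9739

r ≈ 0.9739


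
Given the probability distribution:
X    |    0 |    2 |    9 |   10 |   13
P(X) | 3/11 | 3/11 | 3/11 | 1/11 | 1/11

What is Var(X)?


E[X] = 56/11
E[X²] = 524/11
Var(X) = E[X²] - (E[X])² = 524/11 - 3136/121 = 2628/121

Var(X) = 2628/121 ≈ 21.7190


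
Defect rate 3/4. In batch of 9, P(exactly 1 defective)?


Binomial: P(X=1) = C(9,1)×p^1×(1-p)^8
= 9 × 3/4 × 1/65536 = 27/262144

P(X=1) = 27/262144 ≈ 0.01%


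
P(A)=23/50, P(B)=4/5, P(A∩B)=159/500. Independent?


P(A)×P(B) = 46/125
P(A∩B) = 159/500
Not equal → NOT independent

No, not independent


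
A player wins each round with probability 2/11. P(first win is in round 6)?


Geometric: P(X=6) = (1-p)^(k-1)×p = (9/11)^5×2/11 = 118098/1771561

P(X=6) = 118098/1771561 ≈ 6.67%


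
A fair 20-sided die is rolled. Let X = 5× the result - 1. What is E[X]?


E[die] = (1+20)/2 = 21/2
E[X] = 5×21/2 - 1 = 103/2

E[X] = 103/2


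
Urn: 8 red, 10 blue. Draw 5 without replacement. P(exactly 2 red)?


Hypergeometric: C(8,2)×C(10,3)/C(18,5)
= 28×120/8568 = 20/51

P(X=2) = 20/51 ≈ 39.22%


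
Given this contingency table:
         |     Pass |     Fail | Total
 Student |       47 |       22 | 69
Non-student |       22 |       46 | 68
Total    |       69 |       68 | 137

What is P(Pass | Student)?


P(Pass | Student) = 47/(47+22) = 47/69

P(Pass|Student) = 47/69 ≈ 68.12%


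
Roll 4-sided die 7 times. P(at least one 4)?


P(no 4)^7 = (3/4)^7 = 2187/16384
P(≥1) = 1 - 2187/16384 = 14197/16384

P = 14197/16384 ≈ 86.65%


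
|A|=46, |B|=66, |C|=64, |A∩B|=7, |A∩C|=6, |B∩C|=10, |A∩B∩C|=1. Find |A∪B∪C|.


|A∪B∪C| = 46+66+64-7-6-10+1 = 154

|A∪B∪C| = 154


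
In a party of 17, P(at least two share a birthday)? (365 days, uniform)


P(all different) = Π(365-i)/365 for i=0..16
= 0.684992
P(match) = 1 - 0.684992 = 0.315008

P ≈ 0.3150 ≈ 31.50%


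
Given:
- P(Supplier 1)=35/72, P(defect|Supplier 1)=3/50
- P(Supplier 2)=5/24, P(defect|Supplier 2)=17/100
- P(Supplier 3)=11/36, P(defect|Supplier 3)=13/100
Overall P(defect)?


P(B) = Σ P(B|Aᵢ)×P(Aᵢ)
  3/50×35/72 = 7/240
  17/100×5/24 = 17/480
  13/100×11/36 = 143/3600
Sum = 751/7200

P(defect) = 751/7200 ≈ 10.43%


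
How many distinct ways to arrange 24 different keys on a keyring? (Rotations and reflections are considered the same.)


Free circular arrangements: rotations and reflections both identified.
(n-1)!/2 = 23!/2 = 25852016738884976640000/2 = 12926008369442488320000

12926008369442488320000


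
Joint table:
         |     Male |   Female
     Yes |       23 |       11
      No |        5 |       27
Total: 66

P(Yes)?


P(Yes) = (23+11)/66 = 34/66 = 17/33

P(Yes) = 17/33 ≈ 51.52%


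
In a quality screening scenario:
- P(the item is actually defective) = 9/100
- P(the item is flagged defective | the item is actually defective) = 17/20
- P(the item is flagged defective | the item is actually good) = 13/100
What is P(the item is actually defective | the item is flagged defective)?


Using Bayes' theorem:
P(A|B) = P(B|A)·P(A) / P(B)

P(the item is flagged defective) = 17/20 × 9/100 + 13/100 × 91/100
= 153/2000 + 1183/10000 = 487/2500

P(the item is actually defective|the item is flagged defective) = (153/2000) / (487/2500) = 765/1948

P(the item is actually defective|the item is flagged defective) = 765/1948 ≈ 39.27%


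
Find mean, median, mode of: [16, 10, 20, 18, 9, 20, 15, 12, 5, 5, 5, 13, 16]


Sorted: [5, 5, 5, 9, 10, 12, 13, 15, 16, 16, 18, 20, 20]
Mean = 164/13
Median = 13
Freq: {16: 2, 10: 1, 20: 2, 18: 1, 9: 1, 15: 1, 12: 1, 5: 3, 13: 1}
Mode: [5]

Mean=164/13, Median=13, Mode=5


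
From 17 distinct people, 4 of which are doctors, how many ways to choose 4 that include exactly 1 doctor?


Choose 1 of the 4 doctors and 3 of the other 13 people:
C(4,1)×C(13,3) = 4×286 = 1144

1144


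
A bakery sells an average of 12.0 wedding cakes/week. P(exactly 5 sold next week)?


Poisson(λ=12.0): P(X=5) = e^(-λ)×λ^k/k!
= e^(-12.0) × 12.0^5 / 5!
≈ 6.144212353e-06 × 248832 / 120 ≈ 0.012741

P(X=5) ≈ 0.012741 ≈ 1.27%


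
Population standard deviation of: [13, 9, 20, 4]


Mean = 46/4 = 23/2
  (13-23/2)²=9/4
  (9-23/2)²=25/4
  (20-23/2)²=289/4
  (4-23/2)²=225/4
Σ(x-μ)² = 137
σ² = 137/4

σ = √(137/4) ≈ 5.8523


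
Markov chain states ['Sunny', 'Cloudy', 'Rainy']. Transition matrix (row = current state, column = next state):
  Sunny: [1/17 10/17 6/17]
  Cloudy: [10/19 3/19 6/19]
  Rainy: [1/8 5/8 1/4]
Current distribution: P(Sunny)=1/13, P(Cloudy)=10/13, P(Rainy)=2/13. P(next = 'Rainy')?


P(next=Rainy) = Σᵢ P(now=i)×P(i→Rainy)
= 1/13×6/17 + 10/13×6/19 + 2/13×1/4
= 6/221 + 60/247 + 1/26 = 2591/8398

P = 2591/8398 ≈ 0.3085
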